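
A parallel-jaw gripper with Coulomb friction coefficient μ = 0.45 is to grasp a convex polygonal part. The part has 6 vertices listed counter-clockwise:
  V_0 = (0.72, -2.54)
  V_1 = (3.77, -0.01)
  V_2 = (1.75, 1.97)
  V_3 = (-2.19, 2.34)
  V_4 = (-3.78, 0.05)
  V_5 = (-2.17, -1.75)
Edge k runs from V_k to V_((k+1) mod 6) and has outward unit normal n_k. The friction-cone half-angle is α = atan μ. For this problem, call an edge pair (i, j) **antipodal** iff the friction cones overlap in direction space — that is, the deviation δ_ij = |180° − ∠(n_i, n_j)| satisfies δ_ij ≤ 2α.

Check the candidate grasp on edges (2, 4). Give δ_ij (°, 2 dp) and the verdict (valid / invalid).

δ = 42.82°, valid

α = atan 0.45 = 24.23°;  2α = 48.46°
edge 2: e_2 = (-3.94, +0.37);  n_2 = (+0.0935, +0.9956)
edge 4: e_4 = (+1.61, -1.80);  n_4 = (-0.7453, -0.6667)
∠(n_2, n_4) = 137.18°
δ = |180° − 137.18°| = 42.82°
42.82° ≤ 2α = 48.46°  →  valid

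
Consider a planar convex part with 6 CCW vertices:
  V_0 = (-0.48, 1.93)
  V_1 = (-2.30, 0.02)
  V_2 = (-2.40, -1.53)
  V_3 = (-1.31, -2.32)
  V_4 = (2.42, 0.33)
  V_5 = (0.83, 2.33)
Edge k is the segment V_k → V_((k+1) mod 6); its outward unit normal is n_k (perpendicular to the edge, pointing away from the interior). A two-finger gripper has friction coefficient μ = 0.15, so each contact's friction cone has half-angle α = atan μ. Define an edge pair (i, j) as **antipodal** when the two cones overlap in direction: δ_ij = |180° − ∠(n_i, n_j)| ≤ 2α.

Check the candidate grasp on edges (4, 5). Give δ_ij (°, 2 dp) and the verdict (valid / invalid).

α = atan 0.15 = 8.53°;  2α = 17.06°
edge 4: e_4 = (-1.59, +2.00);  n_4 = (+0.7828, +0.6223)
edge 5: e_5 = (-1.31, -0.40);  n_5 = (-0.2920, +0.9564)
∠(n_4, n_5) = 68.50°
δ = |180° − 68.50°| = 111.50°
111.50° > 2α = 17.06°  →  invalid

δ = 111.50°, invalid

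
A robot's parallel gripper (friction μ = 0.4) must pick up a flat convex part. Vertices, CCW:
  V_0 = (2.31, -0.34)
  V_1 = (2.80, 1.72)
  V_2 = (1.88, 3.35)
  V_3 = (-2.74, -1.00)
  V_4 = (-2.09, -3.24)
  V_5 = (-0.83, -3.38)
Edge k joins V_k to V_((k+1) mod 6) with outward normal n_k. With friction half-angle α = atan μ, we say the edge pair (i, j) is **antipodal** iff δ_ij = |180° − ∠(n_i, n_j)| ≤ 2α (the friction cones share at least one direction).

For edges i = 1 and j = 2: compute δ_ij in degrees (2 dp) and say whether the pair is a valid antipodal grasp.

α = atan 0.4 = 21.80°;  2α = 43.60°
edge 1: e_1 = (-0.92, +1.63);  n_1 = (+0.8709, +0.4915)
edge 2: e_2 = (-4.62, -4.35);  n_2 = (-0.6855, +0.7281)
∠(n_1, n_2) = 103.83°
δ = |180° − 103.83°| = 76.17°
76.17° > 2α = 43.60°  →  invalid

δ = 76.17°, invalid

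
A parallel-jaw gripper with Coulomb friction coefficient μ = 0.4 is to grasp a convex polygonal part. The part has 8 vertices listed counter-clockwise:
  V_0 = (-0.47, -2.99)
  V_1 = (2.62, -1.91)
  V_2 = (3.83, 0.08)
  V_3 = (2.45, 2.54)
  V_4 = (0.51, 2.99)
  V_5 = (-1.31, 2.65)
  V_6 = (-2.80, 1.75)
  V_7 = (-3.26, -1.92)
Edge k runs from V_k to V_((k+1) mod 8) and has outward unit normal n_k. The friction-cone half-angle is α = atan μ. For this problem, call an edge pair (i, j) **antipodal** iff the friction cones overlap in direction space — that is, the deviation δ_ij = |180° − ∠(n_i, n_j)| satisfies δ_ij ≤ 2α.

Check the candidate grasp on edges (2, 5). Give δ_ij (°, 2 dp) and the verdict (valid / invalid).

δ = 88.16°, invalid

α = atan 0.4 = 21.80°;  2α = 43.60°
edge 2: e_2 = (-1.38, +2.46);  n_2 = (+0.8721, +0.4893)
edge 5: e_5 = (-1.49, -0.90);  n_5 = (-0.5170, +0.8560)
∠(n_2, n_5) = 91.84°
δ = |180° − 91.84°| = 88.16°
88.16° > 2α = 43.60°  →  invalid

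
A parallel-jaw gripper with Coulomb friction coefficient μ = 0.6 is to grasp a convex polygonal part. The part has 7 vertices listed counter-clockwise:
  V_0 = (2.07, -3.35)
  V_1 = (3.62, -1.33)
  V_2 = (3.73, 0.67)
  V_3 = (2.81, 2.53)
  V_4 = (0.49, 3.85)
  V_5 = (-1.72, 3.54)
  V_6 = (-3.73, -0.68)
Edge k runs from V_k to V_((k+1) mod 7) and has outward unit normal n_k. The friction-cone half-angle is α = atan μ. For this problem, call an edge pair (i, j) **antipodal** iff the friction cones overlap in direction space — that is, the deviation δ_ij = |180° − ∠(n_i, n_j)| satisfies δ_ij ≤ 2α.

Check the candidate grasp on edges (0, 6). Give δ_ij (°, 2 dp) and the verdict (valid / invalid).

δ = 102.78°, invalid

α = atan 0.6 = 30.96°;  2α = 61.93°
edge 0: e_0 = (+1.55, +2.02);  n_0 = (+0.7934, -0.6088)
edge 6: e_6 = (+5.80, -2.67);  n_6 = (-0.4182, -0.9084)
∠(n_0, n_6) = 77.22°
δ = |180° − 77.22°| = 102.78°
102.78° > 2α = 61.93°  →  invalid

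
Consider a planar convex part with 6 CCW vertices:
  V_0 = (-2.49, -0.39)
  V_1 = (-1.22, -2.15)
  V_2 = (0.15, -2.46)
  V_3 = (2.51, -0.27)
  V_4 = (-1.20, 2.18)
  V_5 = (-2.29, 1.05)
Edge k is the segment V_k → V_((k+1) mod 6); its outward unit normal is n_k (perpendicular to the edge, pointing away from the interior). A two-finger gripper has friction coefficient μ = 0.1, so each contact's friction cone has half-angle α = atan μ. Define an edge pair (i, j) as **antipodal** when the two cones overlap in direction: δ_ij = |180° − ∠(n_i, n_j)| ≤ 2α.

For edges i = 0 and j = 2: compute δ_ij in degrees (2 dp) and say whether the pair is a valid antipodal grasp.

α = atan 0.1 = 5.71°;  2α = 11.42°
edge 0: e_0 = (+1.27, -1.76);  n_0 = (-0.8109, -0.5852)
edge 2: e_2 = (+2.36, +2.19);  n_2 = (+0.6802, -0.7330)
∠(n_0, n_2) = 97.05°
δ = |180° − 97.05°| = 82.95°
82.95° > 2α = 11.42°  →  invalid

δ = 82.95°, invalid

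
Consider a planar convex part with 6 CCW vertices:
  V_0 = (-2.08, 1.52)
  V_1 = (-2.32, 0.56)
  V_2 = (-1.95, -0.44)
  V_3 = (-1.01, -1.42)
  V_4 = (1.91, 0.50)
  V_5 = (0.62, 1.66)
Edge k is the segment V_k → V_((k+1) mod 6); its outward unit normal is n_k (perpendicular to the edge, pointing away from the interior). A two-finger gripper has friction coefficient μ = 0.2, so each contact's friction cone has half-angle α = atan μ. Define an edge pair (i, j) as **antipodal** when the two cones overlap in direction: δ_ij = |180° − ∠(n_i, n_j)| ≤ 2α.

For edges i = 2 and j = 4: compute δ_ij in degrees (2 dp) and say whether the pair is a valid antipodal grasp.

δ = 4.23°, valid

α = atan 0.2 = 11.31°;  2α = 22.62°
edge 2: e_2 = (+0.94, -0.98);  n_2 = (-0.7217, -0.6922)
edge 4: e_4 = (-1.29, +1.16);  n_4 = (+0.6686, +0.7436)
∠(n_2, n_4) = 175.77°
δ = |180° − 175.77°| = 4.23°
4.23° ≤ 2α = 22.62°  →  valid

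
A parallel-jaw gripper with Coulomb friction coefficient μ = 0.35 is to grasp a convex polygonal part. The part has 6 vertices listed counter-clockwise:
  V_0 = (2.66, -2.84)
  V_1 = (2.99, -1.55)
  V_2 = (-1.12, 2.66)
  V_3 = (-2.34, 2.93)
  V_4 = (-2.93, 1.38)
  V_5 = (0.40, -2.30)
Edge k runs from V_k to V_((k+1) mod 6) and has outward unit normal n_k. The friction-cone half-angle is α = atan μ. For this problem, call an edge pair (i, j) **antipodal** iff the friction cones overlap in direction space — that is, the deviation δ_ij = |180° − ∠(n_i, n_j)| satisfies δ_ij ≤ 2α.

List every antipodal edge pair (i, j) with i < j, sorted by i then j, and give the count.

α = atan 0.35 = 19.29°;  2α = 38.58°
n_0 = (+0.9688, -0.2478)
n_1 = (+0.7156, +0.6986)
n_2 = (+0.2161, +0.9764)
n_3 = (-0.9346, +0.3557)
n_4 = (-0.7415, -0.6710)
n_5 = (-0.2324, -0.9726)
  (0,1): δ = 121.34°  ·
  (0,2): δ = 88.13°  ·
  (0,3): δ = 6.49°  ✓
  (0,4): δ = 56.49°  ·
  (0,5): δ = 90.91°  ·
  (1,2): δ = 146.79°  ·
  (1,3): δ = 65.15°  ·
  (1,4): δ = 2.17°  ✓
  (1,5): δ = 32.25°  ✓
  (2,3): δ = 98.36°  ·
  (2,4): δ = 35.38°  ✓
  (2,5): δ = 0.96°  ✓
  (3,4): δ = 117.02°  ·
  (3,5): δ = 82.60°  ·
  (4,5): δ = 145.58°  ·
antipodal pairs: 5

count = 5; pairs: (0,3), (1,4), (1,5), (2,4), (2,5)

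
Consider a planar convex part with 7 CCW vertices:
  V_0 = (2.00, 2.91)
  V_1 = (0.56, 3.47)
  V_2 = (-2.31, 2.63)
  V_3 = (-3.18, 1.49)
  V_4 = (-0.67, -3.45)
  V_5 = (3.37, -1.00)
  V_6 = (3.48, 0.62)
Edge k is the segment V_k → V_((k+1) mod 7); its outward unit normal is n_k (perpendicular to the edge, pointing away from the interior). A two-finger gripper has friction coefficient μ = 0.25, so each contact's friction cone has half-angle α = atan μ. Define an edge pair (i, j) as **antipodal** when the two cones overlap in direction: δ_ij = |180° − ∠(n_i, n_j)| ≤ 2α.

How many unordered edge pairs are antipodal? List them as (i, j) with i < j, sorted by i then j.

α = atan 0.25 = 14.04°;  2α = 28.07°
n_0 = (+0.3624, +0.9320)
n_1 = (-0.2809, +0.9597)
n_2 = (-0.7950, +0.6067)
n_3 = (-0.8915, -0.4530)
n_4 = (+0.5185, -0.8551)
n_5 = (+0.9977, -0.0677)
n_6 = (+0.8399, +0.5428)
  (0,1): δ = 142.44°  ·
  (0,2): δ = 106.10°  ·
  (0,3): δ = 41.81°  ·
  (0,4): δ = 52.48°  ·
  (0,5): δ = 107.37°  ·
  (0,6): δ = 144.12°  ·
  (1,2): δ = 143.66°  ·
  (1,3): δ = 79.38°  ·
  (1,4): δ = 14.92°  ✓
  (1,5): δ = 69.80°  ·
  (1,6): δ = 106.56°  ·
  (2,3): δ = 115.72°  ·
  (2,4): δ = 21.42°  ✓
  (2,5): δ = 33.46°  ·
  (2,6): δ = 70.22°  ·
  (3,4): δ = 85.70°  ·
  (3,5): δ = 30.82°  ·
  (3,6): δ = 5.94°  ✓
  (4,5): δ = 125.12°  ·
  (4,6): δ = 88.36°  ·
  (5,6): δ = 143.24°  ·
antipodal pairs: 3

count = 3; pairs: (1,4), (2,4), (3,6)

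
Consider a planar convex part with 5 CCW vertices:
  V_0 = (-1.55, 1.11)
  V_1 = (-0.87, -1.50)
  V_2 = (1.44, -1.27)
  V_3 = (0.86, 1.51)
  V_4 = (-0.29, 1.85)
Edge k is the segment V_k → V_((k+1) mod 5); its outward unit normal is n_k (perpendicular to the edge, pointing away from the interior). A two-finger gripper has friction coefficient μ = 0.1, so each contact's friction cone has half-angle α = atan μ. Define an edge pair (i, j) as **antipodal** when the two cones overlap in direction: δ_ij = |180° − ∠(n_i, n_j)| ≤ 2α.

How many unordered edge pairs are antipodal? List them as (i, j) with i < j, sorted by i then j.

count = 1; pairs: (0,2)

α = atan 0.1 = 5.71°;  2α = 11.42°
n_0 = (-0.9677, -0.2521)
n_1 = (+0.0991, -0.9951)
n_2 = (+0.9789, +0.2042)
n_3 = (+0.2835, +0.9590)
n_4 = (-0.5064, +0.8623)
  (0,1): δ = 98.92°  ·
  (0,2): δ = 2.82°  ✓
  (0,3): δ = 58.93°  ·
  (0,4): δ = 105.82°  ·
  (1,2): δ = 83.90°  ·
  (1,3): δ = 22.16°  ·
  (1,4): δ = 24.74°  ·
  (2,3): δ = 118.26°  ·
  (2,4): δ = 71.36°  ·
  (3,4): δ = 133.10°  ·
antipodal pairs: 1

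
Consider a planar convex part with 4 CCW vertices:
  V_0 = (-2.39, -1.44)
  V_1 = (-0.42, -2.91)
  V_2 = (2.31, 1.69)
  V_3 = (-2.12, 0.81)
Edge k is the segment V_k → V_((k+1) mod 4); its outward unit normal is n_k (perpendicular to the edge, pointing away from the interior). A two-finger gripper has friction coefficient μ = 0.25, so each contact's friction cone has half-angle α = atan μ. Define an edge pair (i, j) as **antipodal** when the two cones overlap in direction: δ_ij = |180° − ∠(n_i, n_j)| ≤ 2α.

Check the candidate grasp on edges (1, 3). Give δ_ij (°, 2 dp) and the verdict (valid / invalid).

δ = 23.85°, valid

α = atan 0.25 = 14.04°;  2α = 28.07°
edge 1: e_1 = (+2.73, +4.60);  n_1 = (+0.8600, -0.5104)
edge 3: e_3 = (-0.27, -2.25);  n_3 = (-0.9929, +0.1191)
∠(n_1, n_3) = 156.15°
δ = |180° − 156.15°| = 23.85°
23.85° ≤ 2α = 28.07°  →  valid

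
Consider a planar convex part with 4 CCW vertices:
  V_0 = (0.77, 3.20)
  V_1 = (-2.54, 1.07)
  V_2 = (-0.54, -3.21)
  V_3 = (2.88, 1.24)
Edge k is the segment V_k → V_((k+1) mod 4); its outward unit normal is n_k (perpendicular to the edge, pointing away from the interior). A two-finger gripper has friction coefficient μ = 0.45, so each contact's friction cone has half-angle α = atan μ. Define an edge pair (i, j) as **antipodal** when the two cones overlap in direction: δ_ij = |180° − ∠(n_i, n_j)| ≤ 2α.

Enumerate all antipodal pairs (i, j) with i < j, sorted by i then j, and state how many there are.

count = 2; pairs: (0,2), (1,3)

α = atan 0.45 = 24.23°;  2α = 48.46°
n_0 = (-0.5411, +0.8409)
n_1 = (-0.9060, -0.4233)
n_2 = (+0.7929, -0.6094)
n_3 = (+0.6806, +0.7327)
  (0,1): δ = 97.72°  ·
  (0,2): δ = 19.69°  ✓
  (0,3): δ = 104.35°  ·
  (1,2): δ = 62.59°  ·
  (1,3): δ = 22.06°  ✓
  (2,3): δ = 95.35°  ·
antipodal pairs: 2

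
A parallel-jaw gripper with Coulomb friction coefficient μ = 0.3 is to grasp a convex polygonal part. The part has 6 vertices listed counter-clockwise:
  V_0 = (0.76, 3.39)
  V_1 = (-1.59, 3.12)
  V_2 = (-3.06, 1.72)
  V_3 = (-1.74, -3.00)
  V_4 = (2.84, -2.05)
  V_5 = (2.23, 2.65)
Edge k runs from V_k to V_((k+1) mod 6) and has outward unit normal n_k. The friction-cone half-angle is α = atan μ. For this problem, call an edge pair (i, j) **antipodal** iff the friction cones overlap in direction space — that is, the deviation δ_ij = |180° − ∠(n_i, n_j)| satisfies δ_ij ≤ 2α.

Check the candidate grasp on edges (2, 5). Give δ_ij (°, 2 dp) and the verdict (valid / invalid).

δ = 47.66°, invalid

α = atan 0.3 = 16.70°;  2α = 33.40°
edge 2: e_2 = (+1.32, -4.72);  n_2 = (-0.9630, -0.2693)
edge 5: e_5 = (-1.47, +0.74);  n_5 = (+0.4496, +0.8932)
∠(n_2, n_5) = 132.34°
δ = |180° − 132.34°| = 47.66°
47.66° > 2α = 33.40°  →  invalid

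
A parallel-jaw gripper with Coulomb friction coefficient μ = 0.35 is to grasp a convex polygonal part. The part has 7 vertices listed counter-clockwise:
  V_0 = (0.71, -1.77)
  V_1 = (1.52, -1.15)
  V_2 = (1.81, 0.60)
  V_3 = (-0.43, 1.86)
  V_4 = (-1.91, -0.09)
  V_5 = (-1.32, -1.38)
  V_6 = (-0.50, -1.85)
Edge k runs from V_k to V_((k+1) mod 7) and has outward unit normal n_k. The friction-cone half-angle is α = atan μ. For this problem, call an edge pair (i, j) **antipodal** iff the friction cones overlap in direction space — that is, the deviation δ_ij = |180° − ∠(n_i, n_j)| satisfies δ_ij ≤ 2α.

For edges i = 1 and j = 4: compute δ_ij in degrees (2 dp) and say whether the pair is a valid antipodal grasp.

α = atan 0.35 = 19.29°;  2α = 38.58°
edge 1: e_1 = (+0.29, +1.75);  n_1 = (+0.9865, -0.1635)
edge 4: e_4 = (+0.59, -1.29);  n_4 = (-0.9094, -0.4159)
∠(n_1, n_4) = 146.01°
δ = |180° − 146.01°| = 33.99°
33.99° ≤ 2α = 38.58°  →  valid

δ = 33.99°, valid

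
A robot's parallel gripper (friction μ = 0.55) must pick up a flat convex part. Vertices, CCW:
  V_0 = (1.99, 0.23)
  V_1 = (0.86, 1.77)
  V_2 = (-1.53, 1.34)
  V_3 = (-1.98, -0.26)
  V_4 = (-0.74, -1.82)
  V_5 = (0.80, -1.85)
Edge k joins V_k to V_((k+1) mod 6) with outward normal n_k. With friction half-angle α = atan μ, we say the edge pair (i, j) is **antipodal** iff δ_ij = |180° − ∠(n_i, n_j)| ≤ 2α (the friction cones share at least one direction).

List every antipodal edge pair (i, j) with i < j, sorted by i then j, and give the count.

α = atan 0.55 = 28.81°;  2α = 57.62°
n_0 = (+0.8062, +0.5916)
n_1 = (-0.1771, +0.9842)
n_2 = (-0.9627, +0.2707)
n_3 = (-0.7828, -0.6222)
n_4 = (-0.0195, -0.9998)
n_5 = (+0.8680, -0.4966)
  (0,1): δ = 116.07°  ·
  (0,2): δ = 51.98°  ✓
  (0,3): δ = 2.21°  ✓
  (0,4): δ = 52.61°  ✓
  (0,5): δ = 113.96°  ·
  (1,2): δ = 115.91°  ·
  (1,3): δ = 61.72°  ·
  (1,4): δ = 11.32°  ✓
  (1,5): δ = 50.03°  ✓
  (2,3): δ = 125.81°  ·
  (2,4): δ = 75.41°  ·
  (2,5): δ = 14.07°  ✓
  (3,4): δ = 129.60°  ·
  (3,5): δ = 68.25°  ·
  (4,5): δ = 118.66°  ·
antipodal pairs: 6

count = 6; pairs: (0,2), (0,3), (0,4), (1,4), (1,5), (2,5)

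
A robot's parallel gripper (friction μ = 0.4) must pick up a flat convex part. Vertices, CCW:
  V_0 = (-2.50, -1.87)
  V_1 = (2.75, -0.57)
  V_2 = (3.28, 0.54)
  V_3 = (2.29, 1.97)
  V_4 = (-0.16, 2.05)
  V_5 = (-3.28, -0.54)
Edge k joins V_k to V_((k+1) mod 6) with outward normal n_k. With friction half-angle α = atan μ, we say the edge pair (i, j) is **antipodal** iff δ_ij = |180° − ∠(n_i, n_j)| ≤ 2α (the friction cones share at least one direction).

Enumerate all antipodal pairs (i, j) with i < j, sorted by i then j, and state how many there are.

α = atan 0.4 = 21.80°;  2α = 43.60°
n_0 = (+0.2404, -0.9707)
n_1 = (+0.9024, -0.4309)
n_2 = (+0.8222, +0.5692)
n_3 = (+0.0326, +0.9995)
n_4 = (-0.6387, +0.7694)
n_5 = (-0.8626, -0.5059)
  (0,1): δ = 129.43°  ·
  (0,2): δ = 69.21°  ·
  (0,3): δ = 15.78°  ✓
  (0,4): δ = 25.79°  ✓
  (0,5): δ = 106.48°  ·
  (1,2): δ = 119.78°  ·
  (1,3): δ = 66.35°  ·
  (1,4): δ = 24.78°  ✓
  (1,5): δ = 55.91°  ·
  (2,3): δ = 126.57°  ·
  (2,4): δ = 85.00°  ·
  (2,5): δ = 4.30°  ✓
  (3,4): δ = 138.43°  ·
  (3,5): δ = 57.74°  ·
  (4,5): δ = 99.31°  ·
antipodal pairs: 4

count = 4; pairs: (0,3), (0,4), (1,4), (2,5)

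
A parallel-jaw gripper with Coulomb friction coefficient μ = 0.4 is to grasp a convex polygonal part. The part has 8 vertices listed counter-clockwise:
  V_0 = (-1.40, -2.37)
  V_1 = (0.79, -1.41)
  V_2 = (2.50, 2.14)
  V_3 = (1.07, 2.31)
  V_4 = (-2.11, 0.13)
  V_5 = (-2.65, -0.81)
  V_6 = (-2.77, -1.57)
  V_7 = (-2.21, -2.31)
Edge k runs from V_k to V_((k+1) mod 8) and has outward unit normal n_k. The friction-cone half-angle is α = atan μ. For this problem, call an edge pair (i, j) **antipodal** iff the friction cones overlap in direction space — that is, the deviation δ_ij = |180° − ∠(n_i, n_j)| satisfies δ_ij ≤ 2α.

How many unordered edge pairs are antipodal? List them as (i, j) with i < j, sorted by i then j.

α = atan 0.4 = 21.80°;  2α = 43.60°
n_0 = (+0.4015, -0.9159)
n_1 = (+0.9009, -0.4340)
n_2 = (+0.1180, +0.9930)
n_3 = (-0.5654, +0.8248)
n_4 = (-0.8671, +0.4981)
n_5 = (-0.9878, +0.1560)
n_6 = (-0.7974, -0.6034)
n_7 = (-0.0739, -0.9973)
  (0,1): δ = 139.39°  ·
  (0,2): δ = 30.45°  ✓
  (0,3): δ = 10.76°  ✓
  (0,4): δ = 36.45°  ✓
  (0,5): δ = 57.36°  ·
  (0,6): δ = 103.45°  ·
  (0,7): δ = 152.09°  ·
  (1,2): δ = 71.06°  ·
  (1,3): δ = 29.85°  ✓
  (1,4): δ = 4.16°  ✓
  (1,5): δ = 16.75°  ✓
  (1,6): δ = 62.84°  ·
  (1,7): δ = 111.48°  ·
  (2,3): δ = 138.79°  ·
  (2,4): δ = 113.10°  ·
  (2,5): δ = 92.19°  ·
  (2,6): δ = 46.10°  ·
  (2,7): δ = 2.54°  ✓
  (3,4): δ = 154.31°  ·
  (3,5): δ = 133.40°  ·
  (3,6): δ = 87.32°  ·
  (3,7): δ = 38.67°  ✓
  (4,5): δ = 159.10°  ·
  (4,6): δ = 113.01°  ·
  (4,7): δ = 64.36°  ·
  (5,6): δ = 133.91°  ·
  (5,7): δ = 85.26°  ·
  (6,7): δ = 131.35°  ·
antipodal pairs: 8

count = 8; pairs: (0,2), (0,3), (0,4), (1,3), (1,4), (1,5), (2,7), (3,7)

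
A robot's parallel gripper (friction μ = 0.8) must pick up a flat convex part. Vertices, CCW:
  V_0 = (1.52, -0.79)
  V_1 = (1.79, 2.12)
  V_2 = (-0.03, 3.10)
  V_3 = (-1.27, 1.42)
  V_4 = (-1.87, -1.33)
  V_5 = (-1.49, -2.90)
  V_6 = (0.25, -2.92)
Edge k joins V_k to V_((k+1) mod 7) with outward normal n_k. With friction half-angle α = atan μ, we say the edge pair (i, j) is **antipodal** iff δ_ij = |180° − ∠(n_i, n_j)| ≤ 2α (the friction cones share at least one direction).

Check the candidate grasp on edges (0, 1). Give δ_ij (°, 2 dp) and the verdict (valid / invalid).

α = atan 0.8 = 38.66°;  2α = 77.32°
edge 0: e_0 = (+0.27, +2.91);  n_0 = (+0.9957, -0.0924)
edge 1: e_1 = (-1.82, +0.98);  n_1 = (+0.4741, +0.8805)
∠(n_0, n_1) = 67.00°
δ = |180° − 67.00°| = 113.00°
113.00° > 2α = 77.32°  →  invalid

δ = 113.00°, invalid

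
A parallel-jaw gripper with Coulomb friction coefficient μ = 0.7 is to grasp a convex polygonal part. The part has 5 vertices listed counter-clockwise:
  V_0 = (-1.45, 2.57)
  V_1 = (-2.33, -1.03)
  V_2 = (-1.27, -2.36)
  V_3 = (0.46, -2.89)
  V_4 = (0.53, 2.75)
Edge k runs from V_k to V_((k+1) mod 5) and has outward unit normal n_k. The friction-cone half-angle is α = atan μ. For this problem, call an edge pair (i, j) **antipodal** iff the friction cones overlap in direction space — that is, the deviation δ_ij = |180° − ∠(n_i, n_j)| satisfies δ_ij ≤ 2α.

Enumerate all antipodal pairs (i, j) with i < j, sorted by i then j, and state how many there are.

count = 4; pairs: (0,3), (1,3), (1,4), (2,4)

α = atan 0.7 = 34.99°;  2α = 69.98°
n_0 = (-0.9714, +0.2375)
n_1 = (-0.7820, -0.6233)
n_2 = (-0.2929, -0.9561)
n_3 = (+0.9999, -0.0124)
n_4 = (-0.0905, +0.9959)
  (0,1): δ = 127.71°  ·
  (0,2): δ = 93.30°  ·
  (0,3): δ = 13.03°  ✓
  (0,4): δ = 108.93°  ·
  (1,2): δ = 145.59°  ·
  (1,3): δ = 39.27°  ✓
  (1,4): δ = 56.64°  ✓
  (2,3): δ = 73.68°  ·
  (2,4): δ = 22.23°  ✓
  (3,4): δ = 84.09°  ·
antipodal pairs: 4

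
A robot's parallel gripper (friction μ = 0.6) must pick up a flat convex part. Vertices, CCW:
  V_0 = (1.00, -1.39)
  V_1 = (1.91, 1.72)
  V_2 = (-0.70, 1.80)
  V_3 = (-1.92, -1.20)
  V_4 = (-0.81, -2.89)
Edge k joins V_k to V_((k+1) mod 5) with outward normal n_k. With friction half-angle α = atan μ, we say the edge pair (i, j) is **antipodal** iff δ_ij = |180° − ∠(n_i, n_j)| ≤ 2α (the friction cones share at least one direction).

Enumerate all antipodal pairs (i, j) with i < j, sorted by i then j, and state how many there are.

count = 5; pairs: (0,2), (0,3), (1,3), (1,4), (2,4)

α = atan 0.6 = 30.96°;  2α = 61.93°
n_0 = (+0.9598, -0.2808)
n_1 = (+0.0306, +0.9995)
n_2 = (-0.9263, +0.3767)
n_3 = (-0.8358, -0.5490)
n_4 = (+0.6381, -0.7700)
  (0,1): δ = 75.45°  ·
  (0,2): δ = 5.82°  ✓
  (0,3): δ = 49.61°  ✓
  (0,4): δ = 145.96°  ·
  (1,2): δ = 110.37°  ·
  (1,3): δ = 54.95°  ✓
  (1,4): δ = 41.41°  ✓
  (2,3): δ = 124.57°  ·
  (2,4): δ = 28.22°  ✓
  (3,4): δ = 83.65°  ·
antipodal pairs: 5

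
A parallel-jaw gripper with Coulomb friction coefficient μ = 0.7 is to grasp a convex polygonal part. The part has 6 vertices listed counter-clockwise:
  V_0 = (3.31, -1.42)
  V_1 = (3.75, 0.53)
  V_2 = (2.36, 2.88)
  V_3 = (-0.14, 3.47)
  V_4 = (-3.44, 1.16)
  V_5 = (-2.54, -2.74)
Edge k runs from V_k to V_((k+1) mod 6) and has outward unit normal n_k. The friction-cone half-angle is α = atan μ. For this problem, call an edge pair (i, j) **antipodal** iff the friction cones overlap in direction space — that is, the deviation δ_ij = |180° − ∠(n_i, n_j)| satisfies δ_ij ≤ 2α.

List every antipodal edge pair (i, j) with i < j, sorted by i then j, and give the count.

count = 6; pairs: (0,3), (0,4), (1,4), (2,4), (2,5), (3,5)

α = atan 0.7 = 34.99°;  2α = 69.98°
n_0 = (+0.9755, -0.2201)
n_1 = (+0.8607, +0.5091)
n_2 = (+0.2297, +0.9733)
n_3 = (-0.5735, +0.8192)
n_4 = (-0.9744, -0.2249)
n_5 = (+0.2201, -0.9755)
  (0,1): δ = 136.68°  ·
  (0,2): δ = 90.56°  ·
  (0,3): δ = 42.29°  ✓
  (0,4): δ = 25.71°  ✓
  (0,5): δ = 115.43°  ·
  (1,2): δ = 133.88°  ·
  (1,3): δ = 85.61°  ·
  (1,4): δ = 17.61°  ✓
  (1,5): δ = 72.11°  ·
  (2,3): δ = 131.73°  ·
  (2,4): δ = 63.73°  ✓
  (2,5): δ = 25.99°  ✓
  (3,4): δ = 112.00°  ·
  (3,5): δ = 22.28°  ✓
  (4,5): δ = 90.28°  ·
antipodal pairs: 6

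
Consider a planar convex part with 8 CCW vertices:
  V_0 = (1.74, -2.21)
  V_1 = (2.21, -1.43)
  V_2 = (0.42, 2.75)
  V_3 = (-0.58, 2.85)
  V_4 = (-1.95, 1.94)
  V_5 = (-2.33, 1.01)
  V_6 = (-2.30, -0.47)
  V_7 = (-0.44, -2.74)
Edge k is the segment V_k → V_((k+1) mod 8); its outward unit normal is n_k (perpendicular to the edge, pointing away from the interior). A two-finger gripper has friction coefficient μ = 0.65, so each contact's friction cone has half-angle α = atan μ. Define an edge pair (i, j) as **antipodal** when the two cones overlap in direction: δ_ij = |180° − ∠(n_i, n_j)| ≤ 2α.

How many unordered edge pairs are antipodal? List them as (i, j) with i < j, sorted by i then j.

count = 11; pairs: (0,2), (0,3), (0,4), (0,5), (1,4), (1,5), (1,6), (2,6), (2,7), (3,7), (4,7)

α = atan 0.65 = 33.02°;  2α = 66.05°
n_0 = (+0.8565, -0.5161)
n_1 = (+0.9193, +0.3937)
n_2 = (+0.0995, +0.9950)
n_3 = (-0.5533, +0.8330)
n_4 = (-0.9257, +0.3782)
n_5 = (-0.9998, -0.0203)
n_6 = (-0.7735, -0.6338)
n_7 = (+0.2362, -0.9717)
  (0,1): δ = 125.75°  ·
  (0,2): δ = 64.64°  ✓
  (0,3): δ = 25.33°  ✓
  (0,4): δ = 8.85°  ✓
  (0,5): δ = 32.23°  ✓
  (0,6): δ = 70.40°  ·
  (0,7): δ = 134.74°  ·
  (1,2): δ = 118.89°  ·
  (1,3): δ = 79.59°  ·
  (1,4): δ = 45.41°  ✓
  (1,5): δ = 22.02°  ✓
  (1,6): δ = 16.15°  ✓
  (1,7): δ = 80.48°  ·
  (2,3): δ = 140.70°  ·
  (2,4): δ = 106.51°  ·
  (2,5): δ = 83.13°  ·
  (2,6): δ = 44.96°  ✓
  (2,7): δ = 19.38°  ✓
  (3,4): δ = 145.82°  ·
  (3,5): δ = 122.43°  ·
  (3,6): δ = 84.26°  ·
  (3,7): δ = 19.93°  ✓
  (4,5): δ = 156.61°  ·
  (4,6): δ = 118.44°  ·
  (4,7): δ = 54.11°  ✓
  (5,6): δ = 141.83°  ·
  (5,7): δ = 77.50°  ·
  (6,7): δ = 115.67°  ·
antipodal pairs: 11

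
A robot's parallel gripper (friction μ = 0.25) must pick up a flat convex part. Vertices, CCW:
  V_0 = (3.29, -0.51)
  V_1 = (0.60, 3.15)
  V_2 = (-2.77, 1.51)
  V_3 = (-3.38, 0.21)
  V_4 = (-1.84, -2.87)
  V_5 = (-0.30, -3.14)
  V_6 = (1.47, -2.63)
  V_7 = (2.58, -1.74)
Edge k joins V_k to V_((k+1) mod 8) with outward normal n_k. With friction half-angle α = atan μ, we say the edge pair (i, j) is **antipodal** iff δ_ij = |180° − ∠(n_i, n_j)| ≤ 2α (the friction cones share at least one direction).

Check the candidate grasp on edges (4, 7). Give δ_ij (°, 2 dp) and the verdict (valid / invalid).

α = atan 0.25 = 14.04°;  2α = 28.07°
edge 4: e_4 = (+1.54, -0.27);  n_4 = (-0.1727, -0.9850)
edge 7: e_7 = (+0.71, +1.23);  n_7 = (+0.8661, -0.4999)
∠(n_4, n_7) = 69.95°
δ = |180° − 69.95°| = 110.05°
110.05° > 2α = 28.07°  →  invalid

δ = 110.05°, invalid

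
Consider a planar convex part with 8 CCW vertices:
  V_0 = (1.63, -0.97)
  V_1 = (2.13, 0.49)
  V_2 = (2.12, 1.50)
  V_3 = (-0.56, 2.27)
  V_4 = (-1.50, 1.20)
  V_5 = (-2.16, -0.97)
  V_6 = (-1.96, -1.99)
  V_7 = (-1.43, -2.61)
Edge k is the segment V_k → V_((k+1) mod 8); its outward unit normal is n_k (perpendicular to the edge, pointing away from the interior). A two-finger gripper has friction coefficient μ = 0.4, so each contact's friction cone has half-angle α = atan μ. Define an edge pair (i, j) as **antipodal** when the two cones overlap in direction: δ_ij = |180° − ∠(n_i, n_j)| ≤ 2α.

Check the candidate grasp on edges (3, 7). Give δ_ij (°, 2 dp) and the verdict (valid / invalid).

α = atan 0.4 = 21.80°;  2α = 43.60°
edge 3: e_3 = (-0.94, -1.07);  n_3 = (-0.7513, +0.6600)
edge 7: e_7 = (+3.06, +1.64);  n_7 = (+0.4724, -0.8814)
∠(n_3, n_7) = 159.49°
δ = |180° − 159.49°| = 20.51°
20.51° ≤ 2α = 43.60°  →  valid

δ = 20.51°, valid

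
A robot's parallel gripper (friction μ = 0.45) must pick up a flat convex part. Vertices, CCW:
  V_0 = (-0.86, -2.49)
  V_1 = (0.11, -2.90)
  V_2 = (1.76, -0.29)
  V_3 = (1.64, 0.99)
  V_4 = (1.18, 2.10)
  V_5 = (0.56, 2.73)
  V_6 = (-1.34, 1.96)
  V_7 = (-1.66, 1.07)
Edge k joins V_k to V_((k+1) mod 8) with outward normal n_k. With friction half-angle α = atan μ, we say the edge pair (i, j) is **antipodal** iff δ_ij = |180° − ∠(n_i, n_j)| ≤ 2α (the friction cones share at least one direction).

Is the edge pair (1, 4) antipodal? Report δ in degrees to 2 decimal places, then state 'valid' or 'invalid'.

δ = 103.16°, invalid

α = atan 0.45 = 24.23°;  2α = 48.46°
edge 1: e_1 = (+1.65, +2.61);  n_1 = (+0.8453, -0.5344)
edge 4: e_4 = (-0.62, +0.63);  n_4 = (+0.7127, +0.7014)
∠(n_1, n_4) = 76.84°
δ = |180° − 76.84°| = 103.16°
103.16° > 2α = 48.46°  →  invalid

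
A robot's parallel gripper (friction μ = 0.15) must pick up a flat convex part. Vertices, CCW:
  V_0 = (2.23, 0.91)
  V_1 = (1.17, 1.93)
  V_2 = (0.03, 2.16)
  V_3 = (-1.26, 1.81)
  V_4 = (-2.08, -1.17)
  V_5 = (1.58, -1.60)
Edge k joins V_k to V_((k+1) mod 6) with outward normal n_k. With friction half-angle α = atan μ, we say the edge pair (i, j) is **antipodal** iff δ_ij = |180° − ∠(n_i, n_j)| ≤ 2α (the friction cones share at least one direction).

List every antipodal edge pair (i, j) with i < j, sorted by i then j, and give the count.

α = atan 0.15 = 8.53°;  2α = 17.06°
n_0 = (+0.6934, +0.7206)
n_1 = (+0.1978, +0.9802)
n_2 = (-0.2619, +0.9651)
n_3 = (-0.9642, +0.2653)
n_4 = (-0.1167, -0.9932)
n_5 = (+0.9681, -0.2507)
  (0,1): δ = 147.51°  ·
  (0,2): δ = 120.92°  ·
  (0,3): δ = 61.49°  ·
  (0,4): δ = 37.20°  ·
  (0,5): δ = 119.38°  ·
  (1,2): δ = 153.41°  ·
  (1,3): δ = 93.98°  ·
  (1,4): δ = 4.71°  ✓
  (1,5): δ = 86.89°  ·
  (2,3): δ = 120.57°  ·
  (2,4): δ = 21.88°  ·
  (2,5): δ = 60.30°  ·
  (3,4): δ = 81.32°  ·
  (3,5): δ = 0.87°  ✓
  (4,5): δ = 97.82°  ·
antipodal pairs: 2

count = 2; pairs: (1,4), (3,5)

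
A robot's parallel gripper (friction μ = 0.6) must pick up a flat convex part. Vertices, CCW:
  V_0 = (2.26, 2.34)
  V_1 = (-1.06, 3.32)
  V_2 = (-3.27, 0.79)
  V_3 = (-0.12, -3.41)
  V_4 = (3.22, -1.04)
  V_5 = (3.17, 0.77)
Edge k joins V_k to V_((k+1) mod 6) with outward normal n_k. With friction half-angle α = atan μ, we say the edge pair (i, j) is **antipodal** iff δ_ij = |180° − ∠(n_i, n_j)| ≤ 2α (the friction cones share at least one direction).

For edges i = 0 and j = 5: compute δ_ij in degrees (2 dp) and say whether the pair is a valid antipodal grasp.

α = atan 0.6 = 30.96°;  2α = 61.93°
edge 0: e_0 = (-3.32, +0.98);  n_0 = (+0.2831, +0.9591)
edge 5: e_5 = (-0.91, +1.57);  n_5 = (+0.8652, +0.5015)
∠(n_0, n_5) = 43.46°
δ = |180° − 43.46°| = 136.54°
136.54° > 2α = 61.93°  →  invalid

δ = 136.54°, invalid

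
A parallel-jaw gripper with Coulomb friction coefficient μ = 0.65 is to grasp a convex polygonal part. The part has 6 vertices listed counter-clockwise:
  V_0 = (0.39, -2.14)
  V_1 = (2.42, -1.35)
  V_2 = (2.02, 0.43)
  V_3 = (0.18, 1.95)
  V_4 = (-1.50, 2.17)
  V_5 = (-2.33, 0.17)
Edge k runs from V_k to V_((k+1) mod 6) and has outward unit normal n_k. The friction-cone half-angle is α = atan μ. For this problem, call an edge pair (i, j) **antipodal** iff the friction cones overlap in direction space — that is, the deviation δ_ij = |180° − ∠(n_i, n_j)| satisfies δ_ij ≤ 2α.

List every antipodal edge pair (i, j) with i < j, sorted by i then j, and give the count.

count = 7; pairs: (0,2), (0,3), (0,4), (1,4), (1,5), (2,5), (3,5)

α = atan 0.65 = 33.02°;  2α = 66.05°
n_0 = (+0.3627, -0.9319)
n_1 = (+0.9757, +0.2193)
n_2 = (+0.6369, +0.7710)
n_3 = (+0.1298, +0.9915)
n_4 = (-0.9236, +0.3833)
n_5 = (-0.6473, -0.7622)
  (0,1): δ = 98.60°  ·
  (0,2): δ = 60.82°  ✓
  (0,3): δ = 28.72°  ✓
  (0,4): δ = 46.20°  ✓
  (0,5): δ = 118.40°  ·
  (1,2): δ = 142.22°  ·
  (1,3): δ = 110.13°  ·
  (1,4): δ = 35.20°  ✓
  (1,5): δ = 36.99°  ✓
  (2,3): δ = 147.90°  ·
  (2,4): δ = 72.98°  ·
  (2,5): δ = 0.78°  ✓
  (3,4): δ = 105.08°  ·
  (3,5): δ = 32.88°  ✓
  (4,5): δ = 107.80°  ·
antipodal pairs: 7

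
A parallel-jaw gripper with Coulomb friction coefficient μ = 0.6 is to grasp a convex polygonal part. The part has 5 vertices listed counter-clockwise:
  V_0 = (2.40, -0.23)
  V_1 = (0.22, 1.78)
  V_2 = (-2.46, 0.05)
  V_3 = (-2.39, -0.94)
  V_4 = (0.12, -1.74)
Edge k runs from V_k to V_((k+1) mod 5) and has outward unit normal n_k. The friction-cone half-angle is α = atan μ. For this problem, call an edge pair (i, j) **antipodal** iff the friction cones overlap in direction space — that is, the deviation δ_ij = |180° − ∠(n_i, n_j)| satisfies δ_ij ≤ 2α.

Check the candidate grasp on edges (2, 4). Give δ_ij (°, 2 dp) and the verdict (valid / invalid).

δ = 60.53°, valid

α = atan 0.6 = 30.96°;  2α = 61.93°
edge 2: e_2 = (+0.07, -0.99);  n_2 = (-0.9975, -0.0705)
edge 4: e_4 = (+2.28, +1.51);  n_4 = (+0.5522, -0.8337)
∠(n_2, n_4) = 119.47°
δ = |180° − 119.47°| = 60.53°
60.53° ≤ 2α = 61.93°  →  valid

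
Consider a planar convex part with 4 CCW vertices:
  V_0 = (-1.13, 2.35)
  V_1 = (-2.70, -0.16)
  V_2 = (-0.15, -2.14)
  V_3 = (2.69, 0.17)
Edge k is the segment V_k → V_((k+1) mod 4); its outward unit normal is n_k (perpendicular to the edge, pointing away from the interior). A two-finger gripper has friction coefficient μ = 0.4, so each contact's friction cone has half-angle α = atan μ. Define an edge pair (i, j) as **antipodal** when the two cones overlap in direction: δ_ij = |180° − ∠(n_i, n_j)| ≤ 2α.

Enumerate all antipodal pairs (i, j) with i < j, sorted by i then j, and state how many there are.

count = 2; pairs: (0,2), (1,3)

α = atan 0.4 = 21.80°;  2α = 43.60°
n_0 = (-0.8478, +0.5303)
n_1 = (-0.6133, -0.7899)
n_2 = (+0.6310, -0.7758)
n_3 = (+0.4956, +0.8685)
  (0,1): δ = 95.80°  ·
  (0,2): δ = 18.85°  ✓
  (0,3): δ = 92.31°  ·
  (1,2): δ = 103.05°  ·
  (1,3): δ = 8.12°  ✓
  (2,3): δ = 68.84°  ·
antipodal pairs: 2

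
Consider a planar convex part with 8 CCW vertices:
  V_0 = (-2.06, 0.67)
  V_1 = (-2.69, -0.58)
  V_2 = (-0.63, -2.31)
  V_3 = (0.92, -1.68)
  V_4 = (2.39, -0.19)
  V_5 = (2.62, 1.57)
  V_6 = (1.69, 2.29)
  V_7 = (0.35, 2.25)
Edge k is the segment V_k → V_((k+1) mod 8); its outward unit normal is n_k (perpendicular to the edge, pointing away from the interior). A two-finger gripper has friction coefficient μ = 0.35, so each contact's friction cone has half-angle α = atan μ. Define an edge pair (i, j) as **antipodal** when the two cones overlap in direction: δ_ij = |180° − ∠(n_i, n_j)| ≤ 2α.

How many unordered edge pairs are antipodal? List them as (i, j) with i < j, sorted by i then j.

α = atan 0.35 = 19.29°;  2α = 38.58°
n_0 = (-0.8930, +0.4501)
n_1 = (-0.6431, -0.7658)
n_2 = (+0.3765, -0.9264)
n_3 = (+0.7119, -0.7023)
n_4 = (+0.9916, -0.1296)
n_5 = (+0.6122, +0.7907)
n_6 = (-0.0298, +0.9996)
n_7 = (-0.5483, +0.8363)
  (0,1): δ = 103.28°  ·
  (0,2): δ = 41.13°  ·
  (0,3): δ = 17.86°  ✓
  (0,4): δ = 19.30°  ✓
  (0,5): δ = 79.00°  ·
  (0,6): δ = 118.46°  ·
  (0,7): δ = 150.00°  ·
  (1,2): δ = 117.86°  ·
  (1,3): δ = 94.59°  ·
  (1,4): δ = 57.42°  ·
  (1,5): δ = 2.28°  ✓
  (1,6): δ = 41.73°  ·
  (1,7): δ = 73.27°  ·
  (2,3): δ = 156.73°  ·
  (2,4): δ = 119.56°  ·
  (2,5): δ = 59.87°  ·
  (2,6): δ = 20.41°  ✓
  (2,7): δ = 11.13°  ✓
  (3,4): δ = 142.83°  ·
  (3,5): δ = 83.13°  ·
  (3,6): δ = 43.68°  ·
  (3,7): δ = 12.14°  ✓
  (4,5): δ = 120.30°  ·
  (4,6): δ = 80.84°  ·
  (4,7): δ = 49.31°  ·
  (5,6): δ = 140.54°  ·
  (5,7): δ = 109.00°  ·
  (6,7): δ = 148.46°  ·
antipodal pairs: 6

count = 6; pairs: (0,3), (0,4), (1,5), (2,6), (2,7), (3,7)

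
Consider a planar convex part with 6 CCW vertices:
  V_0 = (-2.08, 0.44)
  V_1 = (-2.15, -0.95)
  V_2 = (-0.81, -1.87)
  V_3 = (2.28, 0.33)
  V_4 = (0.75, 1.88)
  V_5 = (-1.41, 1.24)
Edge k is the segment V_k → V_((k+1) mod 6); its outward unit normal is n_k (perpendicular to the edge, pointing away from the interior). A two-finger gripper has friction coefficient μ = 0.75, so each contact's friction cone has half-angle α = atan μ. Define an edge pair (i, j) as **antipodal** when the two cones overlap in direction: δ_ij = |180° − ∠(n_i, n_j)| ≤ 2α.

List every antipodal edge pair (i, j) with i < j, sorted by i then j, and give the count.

count = 6; pairs: (0,2), (0,3), (1,3), (1,4), (2,4), (2,5)

α = atan 0.75 = 36.87°;  2α = 73.74°
n_0 = (-0.9987, +0.0503)
n_1 = (-0.5660, -0.8244)
n_2 = (+0.5800, -0.8146)
n_3 = (+0.7117, +0.7025)
n_4 = (-0.2841, +0.9588)
n_5 = (-0.7666, +0.6421)
  (0,1): δ = 121.59°  ·
  (0,2): δ = 51.67°  ✓
  (0,3): δ = 47.51°  ✓
  (0,4): δ = 109.39°  ·
  (0,5): δ = 142.94°  ·
  (1,2): δ = 110.08°  ·
  (1,3): δ = 10.90°  ✓
  (1,4): δ = 50.98°  ✓
  (1,5): δ = 84.53°  ·
  (2,3): δ = 80.82°  ·
  (2,4): δ = 18.95°  ✓
  (2,5): δ = 14.60°  ✓
  (3,4): δ = 118.12°  ·
  (3,5): δ = 84.57°  ·
  (4,5): δ = 146.45°  ·
antipodal pairs: 6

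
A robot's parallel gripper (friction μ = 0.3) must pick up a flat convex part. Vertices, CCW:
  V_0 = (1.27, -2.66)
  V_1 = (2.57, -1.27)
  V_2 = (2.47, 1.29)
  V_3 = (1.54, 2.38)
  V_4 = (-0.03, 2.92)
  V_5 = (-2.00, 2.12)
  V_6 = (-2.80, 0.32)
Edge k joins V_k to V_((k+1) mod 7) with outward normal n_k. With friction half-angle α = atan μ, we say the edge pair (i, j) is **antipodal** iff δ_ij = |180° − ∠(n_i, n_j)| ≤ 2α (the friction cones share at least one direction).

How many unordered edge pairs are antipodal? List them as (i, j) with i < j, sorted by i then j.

count = 5; pairs: (0,4), (0,5), (1,5), (2,6), (3,6)

α = atan 0.3 = 16.70°;  2α = 33.40°
n_0 = (+0.7304, -0.6831)
n_1 = (+0.9992, +0.0390)
n_2 = (+0.7607, +0.6491)
n_3 = (+0.3252, +0.9456)
n_4 = (-0.3763, +0.9265)
n_5 = (-0.9138, +0.4061)
n_6 = (-0.5908, -0.8068)
  (0,1): δ = 134.68°  ·
  (0,2): δ = 96.45°  ·
  (0,3): δ = 65.90°  ·
  (0,4): δ = 24.81°  ✓
  (0,5): δ = 19.12°  ✓
  (0,6): δ = 96.87°  ·
  (1,2): δ = 141.77°  ·
  (1,3): δ = 111.22°  ·
  (1,4): δ = 70.14°  ·
  (1,5): δ = 26.20°  ✓
  (1,6): δ = 51.55°  ·
  (2,3): δ = 149.45°  ·
  (2,4): δ = 108.37°  ·
  (2,5): δ = 64.43°  ·
  (2,6): δ = 13.32°  ✓
  (3,4): δ = 138.92°  ·
  (3,5): δ = 94.98°  ·
  (3,6): δ = 17.23°  ✓
  (4,5): δ = 136.06°  ·
  (4,6): δ = 58.31°  ·
  (5,6): δ = 102.25°  ·
antipodal pairs: 5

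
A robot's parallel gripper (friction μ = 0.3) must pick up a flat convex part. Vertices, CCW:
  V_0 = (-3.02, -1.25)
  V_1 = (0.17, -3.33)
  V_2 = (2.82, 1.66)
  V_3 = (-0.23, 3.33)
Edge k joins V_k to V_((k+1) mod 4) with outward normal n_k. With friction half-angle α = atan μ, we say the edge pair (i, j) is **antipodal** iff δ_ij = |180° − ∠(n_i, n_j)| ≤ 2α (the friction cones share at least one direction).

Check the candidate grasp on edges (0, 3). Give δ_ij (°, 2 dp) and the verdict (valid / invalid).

δ = 91.76°, invalid

α = atan 0.3 = 16.70°;  2α = 33.40°
edge 0: e_0 = (+3.19, -2.08);  n_0 = (-0.5462, -0.8377)
edge 3: e_3 = (-2.79, -4.58);  n_3 = (-0.8540, +0.5202)
∠(n_0, n_3) = 88.24°
δ = |180° − 88.24°| = 91.76°
91.76° > 2α = 33.40°  →  invalid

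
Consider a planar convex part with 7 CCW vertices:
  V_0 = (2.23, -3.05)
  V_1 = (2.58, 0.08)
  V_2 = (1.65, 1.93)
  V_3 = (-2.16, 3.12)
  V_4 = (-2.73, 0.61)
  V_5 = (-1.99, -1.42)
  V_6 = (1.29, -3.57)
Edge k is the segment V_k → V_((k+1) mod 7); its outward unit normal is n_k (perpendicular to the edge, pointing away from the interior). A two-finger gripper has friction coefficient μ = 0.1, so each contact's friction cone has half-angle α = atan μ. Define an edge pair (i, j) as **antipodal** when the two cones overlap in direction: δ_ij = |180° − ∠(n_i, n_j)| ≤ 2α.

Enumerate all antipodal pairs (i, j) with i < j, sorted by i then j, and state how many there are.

α = atan 0.1 = 5.71°;  2α = 11.42°
n_0 = (+0.9938, -0.1111)
n_1 = (+0.8935, +0.4491)
n_2 = (+0.2981, +0.9545)
n_3 = (-0.9752, +0.2215)
n_4 = (-0.9395, -0.3425)
n_5 = (-0.5482, -0.8363)
n_6 = (+0.4841, -0.8750)
  (0,1): δ = 146.93°  ·
  (0,2): δ = 100.97°  ·
  (0,3): δ = 6.41°  ✓
  (0,4): δ = 26.41°  ·
  (0,5): δ = 63.14°  ·
  (0,6): δ = 125.33°  ·
  (1,2): δ = 134.03°  ·
  (1,3): δ = 39.48°  ·
  (1,4): δ = 6.66°  ✓
  (1,5): δ = 30.07°  ·
  (1,6): δ = 92.26°  ·
  (2,3): δ = 85.45°  ·
  (2,4): δ = 52.63°  ·
  (2,5): δ = 15.90°  ·
  (2,6): δ = 46.30°  ·
  (3,4): δ = 147.18°  ·
  (3,5): δ = 110.45°  ·
  (3,6): δ = 48.25°  ·
  (4,5): δ = 143.27°  ·
  (4,6): δ = 81.08°  ·
  (5,6): δ = 117.80°  ·
antipodal pairs: 2

count = 2; pairs: (0,3), (1,4)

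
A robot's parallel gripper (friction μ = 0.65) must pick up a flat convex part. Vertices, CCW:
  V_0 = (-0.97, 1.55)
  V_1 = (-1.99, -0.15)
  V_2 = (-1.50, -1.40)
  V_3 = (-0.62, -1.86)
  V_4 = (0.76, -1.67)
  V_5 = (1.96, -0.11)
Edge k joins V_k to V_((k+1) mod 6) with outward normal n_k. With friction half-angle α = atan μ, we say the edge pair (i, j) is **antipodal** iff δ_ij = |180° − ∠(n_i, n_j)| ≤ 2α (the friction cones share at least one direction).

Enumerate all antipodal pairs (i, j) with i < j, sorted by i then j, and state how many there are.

α = atan 0.65 = 33.02°;  2α = 66.05°
n_0 = (-0.8575, +0.5145)
n_1 = (-0.9310, -0.3650)
n_2 = (-0.4633, -0.8862)
n_3 = (+0.1364, -0.9907)
n_4 = (+0.7926, -0.6097)
n_5 = (+0.4929, +0.8701)
  (0,1): δ = 127.63°  ·
  (0,2): δ = 86.63°  ·
  (0,3): δ = 51.20°  ✓
  (0,4): δ = 6.60°  ✓
  (0,5): δ = 91.43°  ·
  (1,2): δ = 139.00°  ·
  (1,3): δ = 103.57°  ·
  (1,4): δ = 58.97°  ✓
  (1,5): δ = 39.06°  ✓
  (2,3): δ = 144.56°  ·
  (2,4): δ = 99.97°  ·
  (2,5): δ = 1.94°  ✓
  (3,4): δ = 135.41°  ·
  (3,5): δ = 37.37°  ✓
  (4,5): δ = 81.97°  ·
antipodal pairs: 6

count = 6; pairs: (0,3), (0,4), (1,4), (1,5), (2,5), (3,5)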